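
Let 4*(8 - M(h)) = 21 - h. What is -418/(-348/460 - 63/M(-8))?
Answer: 2530/513 ≈ 4.9318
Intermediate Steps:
M(h) = 11/4 + h/4 (M(h) = 8 - (21 - h)/4 = 8 + (-21/4 + h/4) = 11/4 + h/4)
-418/(-348/460 - 63/M(-8)) = -418/(-348/460 - 63/(11/4 + (¼)*(-8))) = -418/(-348*1/460 - 63/(11/4 - 2)) = -418/(-87/115 - 63/¾) = -418/(-87/115 - 63*4/3) = -418/(-87/115 - 84) = -418/(-9747/115) = -418*(-115/9747) = 2530/513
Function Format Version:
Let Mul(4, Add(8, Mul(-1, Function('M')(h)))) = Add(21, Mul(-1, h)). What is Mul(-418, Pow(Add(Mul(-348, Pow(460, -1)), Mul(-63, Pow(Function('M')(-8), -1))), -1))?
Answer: Rational(2530, 513) ≈ 4.9318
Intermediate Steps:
Function('M')(h) = Add(Rational(11, 4), Mul(Rational(1, 4), h)) (Function('M')(h) = Add(8, Mul(Rational(-1, 4), Add(21, Mul(-1, h)))) = Add(8, Add(Rational(-21, 4), Mul(Rational(1, 4), h))) = Add(Rational(11, 4), Mul(Rational(1, 4), h)))
Mul(-418, Pow(Add(Mul(-348, Pow(460, -1)), Mul(-63, Pow(Function('M')(-8), -1))), -1)) = Mul(-418, Pow(Add(Mul(-348, Pow(460, -1)), Mul(-63, Pow(Add(Rational(11, 4), Mul(Rational(1, 4), -8)), -1))), -1)) = Mul(-418, Pow(Add(Mul(-348, Rational(1, 460)), Mul(-63, Pow(Add(Rational(11, 4), -2), -1))), -1)) = Mul(-418, Pow(Add(Rational(-87, 115), Mul(-63, Pow(Rational(3, 4), -1))), -1)) = Mul(-418, Pow(Add(Rational(-87, 115), Mul(-63, Rational(4, 3))), -1)) = Mul(-418, Pow(Add(Rational(-87, 115), -84), -1)) = Mul(-418, Pow(Rational(-9747, 115), -1)) = Mul(-418, Rational(-115, 9747)) = Rational(2530, 513)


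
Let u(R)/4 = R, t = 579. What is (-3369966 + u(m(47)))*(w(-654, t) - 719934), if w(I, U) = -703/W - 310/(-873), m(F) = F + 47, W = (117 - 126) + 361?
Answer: 372732830225827085/153648 ≈ 2.4259e+12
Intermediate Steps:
W = 352 (W = -9 + 361 = 352)
m(F) = 47 + F
w(I, U) = -504599/307296 (w(I, U) = -703/352 - 310/(-873) = -703*1/352 - 310*(-1/873) = -703/352 + 310/873 = -504599/307296)
u(R) = 4*R
(-3369966 + u(m(47)))*(w(-654, t) - 719934) = (-3369966 + 4*(47 + 47))*(-504599/307296 - 719934) = (-3369966 + 4*94)*(-221233343063/307296) = (-3369966 + 376)*(-221233343063/307296) = -3369590*(-221233343063/307296) = 372732830225827085/153648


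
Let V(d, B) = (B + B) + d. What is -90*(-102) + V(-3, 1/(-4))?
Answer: 18353/2 ≈ 9176.5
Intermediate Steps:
V(d, B) = d + 2*B (V(d, B) = 2*B + d = d + 2*B)
-90*(-102) + V(-3, 1/(-4)) = -90*(-102) + (-3 + 2/(-4)) = 9180 + (-3 + 2*(-¼)) = 9180 + (-3 - ½) = 9180 - 7/2 = 18353/2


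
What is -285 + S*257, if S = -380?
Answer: -97945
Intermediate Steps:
-285 + S*257 = -285 - 380*257 = -285 - 97660 = -97945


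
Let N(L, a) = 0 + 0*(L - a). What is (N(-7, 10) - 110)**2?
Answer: 12100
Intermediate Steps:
N(L, a) = 0 (N(L, a) = 0 + 0 = 0)
(N(-7, 10) - 110)**2 = (0 - 110)**2 = (-110)**2 = 12100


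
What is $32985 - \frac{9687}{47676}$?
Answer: $\frac{524194391}{15892} \approx 32985.0$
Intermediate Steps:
$32985 - \frac{9687}{47676} = 32985 - 9687 \cdot \frac{1}{47676} = 32985 - \frac{3229}{15892} = \frac{524194391}{15892}$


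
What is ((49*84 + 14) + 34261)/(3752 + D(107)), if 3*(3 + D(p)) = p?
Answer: 115173/11354 ≈ 10.144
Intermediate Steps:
D(p) = -3 + p/3
((49*84 + 14) + 34261)/(3752 + D(107)) = ((49*84 + 14) + 34261)/(3752 + (-3 + (1/3)*107)) = ((4116 + 14) + 34261)/(3752 + (-3 + 107/3)) = (4130 + 34261)/(3752 + 98/3) = 38391/(11354/3) = 38391*(3/11354) = 115173/11354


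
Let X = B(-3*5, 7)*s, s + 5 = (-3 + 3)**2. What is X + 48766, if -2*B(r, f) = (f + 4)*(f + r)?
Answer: 48546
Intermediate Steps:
B(r, f) = -(4 + f)*(f + r)/2 (B(r, f) = -(f + 4)*(f + r)/2 = -(4 + f)*(f + r)/2)
s = -5 (s = -5 + (-3 + 3)**2 = -5 + 0**2 = -5 + 0 = -5)
X = -220 (X = (-2*7 - (-6)*5 - 1/2*7**2 - 1/2*7*(-3*5))*(-5) = (-14 - 2*(-15) - 1/2*49 - 1/2*7*(-15))*(-5) = (-14 + 30 - 49/2 + 105/2)*(-5) = 44*(-5) = -220)
X + 48766 = -220 + 48766 = 48546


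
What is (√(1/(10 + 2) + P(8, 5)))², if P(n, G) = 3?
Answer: 37/12 ≈ 3.0833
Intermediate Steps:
(√(1/(10 + 2) + P(8, 5)))² = (√(1/(10 + 2) + 3))² = (√(1/12 + 3))² = (√(37/12))² = (√111/6)² = 37/12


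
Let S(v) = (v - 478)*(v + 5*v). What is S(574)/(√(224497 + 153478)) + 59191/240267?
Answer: 59191/240267 + 330624*√15119/75595 ≈ 538.02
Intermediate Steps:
S(v) = 6*v*(-478 + v) (S(v) = (-478 + v)*(6*v) = 6*v*(-478 + v))
S(574)/(√(224497 + 153478)) + 59191/240267 = (6*574*(-478 + 574))/(√(224497 + 153478)) + 59191/240267 = (6*574*96)/(√377975) + 59191*(1/240267) = 330624/((5*√15119)) + 59191/240267 = 330624*(√15119/75595) + 59191/240267 = 330624*√15119/75595 + 59191/240267 = 59191/240267 + 330624*√15119/75595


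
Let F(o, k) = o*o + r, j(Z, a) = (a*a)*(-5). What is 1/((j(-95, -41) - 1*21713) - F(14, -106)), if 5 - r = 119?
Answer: -1/30200 ≈ -3.3113e-5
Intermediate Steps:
r = -114 (r = 5 - 1*119 = 5 - 119 = -114)
j(Z, a) = -5*a² (j(Z, a) = a²*(-5) = -5*a²)
F(o, k) = -114 + o² (F(o, k) = o*o - 114 = o² - 114 = -114 + o²)
1/((j(-95, -41) - 1*21713) - F(14, -106)) = 1/((-5*(-41)² - 1*21713) - (-114 + 14²)) = 1/((-5*1681 - 21713) - (-114 + 196)) = 1/((-8405 - 21713) - 1*82) = 1/(-30118 - 82) = 1/(-30200) = -1/30200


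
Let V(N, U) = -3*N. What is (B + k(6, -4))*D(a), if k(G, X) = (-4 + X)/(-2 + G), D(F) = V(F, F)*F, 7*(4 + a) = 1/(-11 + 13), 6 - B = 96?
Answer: 208725/49 ≈ 4259.7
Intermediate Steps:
B = -90 (B = 6 - 1*96 = 6 - 96 = -90)
a = -55/14 (a = -4 + 1/(7*(-11 + 13)) = -4 + (⅐)/2 = -4 + (⅐)*(½) = -4 + 1/14 = -55/14 ≈ -3.9286)
D(F) = -3*F² (D(F) = (-3*F)*F = -3*F²)
k(G, X) = (-4 + X)/(-2 + G)
(B + k(6, -4))*D(a) = (-90 + (-4 - 4)/(-2 + 6))*(-3*(-55/14)²) = (-90 - 8/4)*(-3*3025/196) = (-90 + (¼)*(-8))*(-9075/196) = (-90 - 2)*(-9075/196) = -92*(-9075/196) = 208725/49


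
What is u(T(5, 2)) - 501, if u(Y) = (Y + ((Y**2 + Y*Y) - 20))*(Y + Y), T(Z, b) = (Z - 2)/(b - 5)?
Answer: -463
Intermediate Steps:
T(Z, b) = (-2 + Z)/(-5 + b)
u(Y) = 2*Y*(-20 + Y + 2*Y**2) (u(Y) = (Y + ((Y**2 + Y**2) - 20))*(2*Y) = (Y + (2*Y**2 - 20))*(2*Y) = (Y + (-20 + 2*Y**2))*(2*Y) = (-20 + Y + 2*Y**2)*(2*Y) = 2*Y*(-20 + Y + 2*Y**2))
u(T(5, 2)) - 501 = 2*((-2 + 5)/(-5 + 2))*(-20 + (-2 + 5)/(-5 + 2) + 2*((-2 + 5)/(-5 + 2))**2) - 501 = 2*(3/(-3))*(-20 + 3/(-3) + 2*(3/(-3))**2) - 501 = 2*(-1/3*3)*(-20 - 1/3*3 + 2*(-1/3*3)**2) - 501 = 2*(-1)*(-20 - 1 + 2*(-1)**2) - 501 = 2*(-1)*(-20 - 1 + 2*1) - 501 = 2*(-1)*(-20 - 1 + 2) - 501 = 2*(-1)*(-19) - 501 = 38 - 501 = -463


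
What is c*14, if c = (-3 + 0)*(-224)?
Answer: 9408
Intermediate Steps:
c = 672 (c = -3*(-224) = 672)
c*14 = 672*14 = 9408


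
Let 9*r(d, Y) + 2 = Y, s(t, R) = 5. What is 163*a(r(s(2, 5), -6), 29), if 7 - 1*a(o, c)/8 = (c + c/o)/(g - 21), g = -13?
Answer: 305625/34 ≈ 8989.0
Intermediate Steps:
r(d, Y) = -2/9 + Y/9
a(o, c) = 56 + 4*c/17 + 4*c/(17*o) (a(o, c) = 56 - 8*(c + c/o)/(-13 - 21) = 56 - 8*(c + c/o)/(-34) = 56 - 8*(c + c/o)*(-1)/34 = 56 - 8*(-c/34 - c/(34*o)) = 56 + (4*c/17 + 4*c/(17*o)) = 56 + 4*c/17 + 4*c/(17*o))
163*a(r(s(2, 5), -6), 29) = 163*(56 + (4/17)*29 + (4/17)*29/(-2/9 + (⅑)*(-6))) = 163*(56 + 116/17 + (4/17)*29/(-2/9 - ⅔)) = 163*(56 + 116/17 + (4/17)*29/(-8/9)) = 163*(56 + 116/17 + (4/17)*29*(-9/8)) = 163*(56 + 116/17 - 261/34) = 163*(1875/34) = 305625/34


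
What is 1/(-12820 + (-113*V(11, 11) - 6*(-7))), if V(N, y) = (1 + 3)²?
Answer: -1/14586 ≈ -6.8559e-5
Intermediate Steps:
V(N, y) = 16 (V(N, y) = 4² = 16)
1/(-12820 + (-113*V(11, 11) - 6*(-7))) = 1/(-12820 + (-113*16 - 6*(-7))) = 1/(-12820 + (-1808 + 42)) = 1/(-12820 - 1766) = 1/(-14586) = -1/14586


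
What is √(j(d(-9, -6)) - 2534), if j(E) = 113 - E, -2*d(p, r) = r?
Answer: 2*I*√606 ≈ 49.234*I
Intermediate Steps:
d(p, r) = -r/2
√(j(d(-9, -6)) - 2534) = √((113 - (-1)*(-6)/2) - 2534) = √((113 - 1*3) - 2534) = √((113 - 3) - 2534) = √(110 - 2534) = √(-2424) = 2*I*√606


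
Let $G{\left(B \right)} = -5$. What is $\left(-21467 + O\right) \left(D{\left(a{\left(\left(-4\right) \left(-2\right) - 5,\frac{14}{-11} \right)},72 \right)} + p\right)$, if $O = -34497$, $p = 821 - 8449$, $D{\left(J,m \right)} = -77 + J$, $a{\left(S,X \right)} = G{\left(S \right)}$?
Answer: $431482440$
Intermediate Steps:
$a{\left(S,X \right)} = -5$
$p = -7628$ ($p = 821 - 8449 = -7628$)
$\left(-21467 + O\right) \left(D{\left(a{\left(\left(-4\right) \left(-2\right) - 5,\frac{14}{-11} \right)},72 \right)} + p\right) = \left(-21467 - 34497\right) \left(\left(-77 - 5\right) - 7628\right) = - 55964 \left(-82 - 7628\right) = \left(-55964\right) \left(-7710\right) = 431482440$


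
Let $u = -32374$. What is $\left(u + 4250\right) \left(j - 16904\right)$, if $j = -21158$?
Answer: $1070455688$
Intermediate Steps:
$\left(u + 4250\right) \left(j - 16904\right) = \left(-32374 + 4250\right) \left(-21158 - 16904\right) = \left(-28124\right) \left(-38062\right) = 1070455688$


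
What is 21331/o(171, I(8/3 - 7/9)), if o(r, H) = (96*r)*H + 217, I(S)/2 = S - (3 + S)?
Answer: -21331/98279 ≈ -0.21705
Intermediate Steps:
I(S) = -6 (I(S) = 2*(S - (3 + S)) = 2*(S + (-3 - S)) = 2*(-3) = -6)
o(r, H) = 217 + 96*H*r (o(r, H) = 96*H*r + 217 = 217 + 96*H*r)
21331/o(171, I(8/3 - 7/9)) = 21331/(217 + 96*(-6)*171) = 21331/(217 - 98496) = 21331/(-98279) = 21331*(-1/98279) = -21331/98279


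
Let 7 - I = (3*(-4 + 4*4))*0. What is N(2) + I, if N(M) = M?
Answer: 9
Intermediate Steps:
I = 7 (I = 7 - 3*(-4 + 4*4)*0 = 7 - 3*(-4 + 16)*0 = 7 - 3*12*0 = 7 - 36*0 = 7 - 1*0 = 7 + 0 = 7)
N(2) + I = 2 + 7 = 9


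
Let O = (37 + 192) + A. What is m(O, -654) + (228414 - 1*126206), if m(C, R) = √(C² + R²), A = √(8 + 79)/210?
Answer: 102208 + √(21174923787 + 96180*√87)/210 ≈ 1.0290e+5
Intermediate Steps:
A = √87/210 (A = √87*(1/210) = √87/210 ≈ 0.044416)
O = 229 + √87/210 (O = (37 + 192) + √87/210 = 229 + √87/210 ≈ 229.04)
m(O, -654) + (228414 - 1*126206) = √((229 + √87/210)² + (-654)²) + (228414 - 1*126206) = √((229 + √87/210)² + 427716) + (228414 - 126206) = √(427716 + (229 + √87/210)²) + 102208 = 102208 + √(427716 + (229 + √87/210)²)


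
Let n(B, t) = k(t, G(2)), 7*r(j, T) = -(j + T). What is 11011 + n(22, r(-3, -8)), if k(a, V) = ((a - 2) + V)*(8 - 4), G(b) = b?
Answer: 77121/7 ≈ 11017.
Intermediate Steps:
k(a, V) = -8 + 4*V + 4*a (k(a, V) = ((-2 + a) + V)*4 = (-2 + V + a)*4 = -8 + 4*V + 4*a)
r(j, T) = -T/7 - j/7 (r(j, T) = (-(j + T))/7 = (-(T + j))/7 = (-T - j)/7 = -T/7 - j/7)
n(B, t) = 4*t (n(B, t) = -8 + 4*2 + 4*t = -8 + 8 + 4*t = 4*t)
11011 + n(22, r(-3, -8)) = 11011 + 4*(-1/7*(-8) - 1/7*(-3)) = 11011 + 4*(8/7 + 3/7) = 11011 + 4*(11/7) = 11011 + 44/7 = 77121/7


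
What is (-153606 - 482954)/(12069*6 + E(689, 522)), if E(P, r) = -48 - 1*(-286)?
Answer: -159140/18163 ≈ -8.7618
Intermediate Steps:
E(P, r) = 238 (E(P, r) = -48 + 286 = 238)
(-153606 - 482954)/(12069*6 + E(689, 522)) = (-153606 - 482954)/(12069*6 + 238) = -636560/(72414 + 238) = -636560/72652 = -636560*1/72652 = -159140/18163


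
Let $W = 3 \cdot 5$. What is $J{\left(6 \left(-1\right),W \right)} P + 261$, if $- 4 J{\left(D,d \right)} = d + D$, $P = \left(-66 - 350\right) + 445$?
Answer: $\frac{783}{4} \approx 195.75$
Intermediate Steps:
$W = 15$
$P = 29$ ($P = -416 + 445 = 29$)
$J{\left(D,d \right)} = - \frac{D}{4} - \frac{d}{4}$ ($J{\left(D,d \right)} = - \frac{d + D}{4} = - \frac{D + d}{4} = - \frac{D}{4} - \frac{d}{4}$)
$J{\left(6 \left(-1\right),W \right)} P + 261 = \left(- \frac{6 \left(-1\right)}{4} - \frac{15}{4}\right) 29 + 261 = \left(\left(- \frac{1}{4}\right) \left(-6\right) - \frac{15}{4}\right) 29 + 261 = \left(\frac{3}{2} - \frac{15}{4}\right) 29 + 261 = \left(- \frac{9}{4}\right) 29 + 261 = - \frac{261}{4} + 261 = \frac{783}{4}$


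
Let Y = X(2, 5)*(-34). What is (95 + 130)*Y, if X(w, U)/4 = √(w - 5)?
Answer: -30600*I*√3 ≈ -53001.0*I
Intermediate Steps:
X(w, U) = 4*√(-5 + w) (X(w, U) = 4*√(w - 5) = 4*√(-5 + w))
Y = -136*I*√3 (Y = (4*√(-5 + 2))*(-34) = (4*√(-3))*(-34) = (4*(I*√3))*(-34) = (4*I*√3)*(-34) = -136*I*√3 ≈ -235.56*I)
(95 + 130)*Y = (95 + 130)*(-136*I*√3) = 225*(-136*I*√3) = -30600*I*√3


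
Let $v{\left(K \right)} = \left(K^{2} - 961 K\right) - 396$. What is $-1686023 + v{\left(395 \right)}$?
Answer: $-1909989$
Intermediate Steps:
$v{\left(K \right)} = -396 + K^{2} - 961 K$
$-1686023 + v{\left(395 \right)} = -1686023 - \left(379991 - 156025\right) = -1686023 - 223966 = -1909989$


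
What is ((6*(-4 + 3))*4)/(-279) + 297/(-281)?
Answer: -25373/26133 ≈ -0.97092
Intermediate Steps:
((6*(-4 + 3))*4)/(-279) + 297/(-281) = ((6*(-1))*4)*(-1/279) + 297*(-1/281) = -6*4*(-1/279) - 297/281 = -24*(-1/279) - 297/281 = 8/93 - 297/281 = -25373/26133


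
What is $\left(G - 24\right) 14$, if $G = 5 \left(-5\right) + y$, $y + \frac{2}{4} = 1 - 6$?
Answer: $-763$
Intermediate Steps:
$y = - \frac{11}{2}$ ($y = - \frac{1}{2} + \left(1 - 6\right) = - \frac{1}{2} - 5 = - \frac{11}{2} \approx -5.5$)
$G = - \frac{61}{2}$ ($G = 5 \left(-5\right) - \frac{11}{2} = -25 - \frac{11}{2} = - \frac{61}{2} \approx -30.5$)
$\left(G - 24\right) 14 = \left(- \frac{61}{2} - 24\right) 14 = \left(- \frac{109}{2}\right) 14 = -763$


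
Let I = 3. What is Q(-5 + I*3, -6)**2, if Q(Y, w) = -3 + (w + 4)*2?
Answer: 49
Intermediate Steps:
Q(Y, w) = 5 + 2*w (Q(Y, w) = -3 + (4 + w)*2 = -3 + (8 + 2*w) = 5 + 2*w)
Q(-5 + I*3, -6)**2 = (5 + 2*(-6))**2 = (5 - 12)**2 = (-7)**2 = 49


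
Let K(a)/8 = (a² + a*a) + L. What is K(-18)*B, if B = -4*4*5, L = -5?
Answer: -411520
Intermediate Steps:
K(a) = -40 + 16*a² (K(a) = 8*((a² + a*a) - 5) = 8*((a² + a²) - 5) = 8*(2*a² - 5) = 8*(-5 + 2*a²) = -40 + 16*a²)
B = -80 (B = -16*5 = -80)
K(-18)*B = (-40 + 16*(-18)²)*(-80) = (-40 + 16*324)*(-80) = (-40 + 5184)*(-80) = 5144*(-80) = -411520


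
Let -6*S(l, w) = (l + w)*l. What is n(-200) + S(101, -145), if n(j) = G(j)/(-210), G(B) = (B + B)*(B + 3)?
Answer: 2558/7 ≈ 365.43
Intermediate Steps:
G(B) = 2*B*(3 + B) (G(B) = (2*B)*(3 + B) = 2*B*(3 + B))
S(l, w) = -l*(l + w)/6 (S(l, w) = -(l + w)*l/6 = -l*(l + w)/6)
n(j) = -j*(3 + j)/105 (n(j) = (2*j*(3 + j))/(-210) = (2*j*(3 + j))*(-1/210) = -j*(3 + j)/105)
n(-200) + S(101, -145) = -1/105*(-200)*(3 - 200) - ⅙*101*(101 - 145) = -1/105*(-200)*(-197) - ⅙*101*(-44) = -7880/21 + 2222/3 = 2558/7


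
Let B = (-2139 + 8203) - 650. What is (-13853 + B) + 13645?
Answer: 5206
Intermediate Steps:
B = 5414 (B = 6064 - 650 = 5414)
(-13853 + B) + 13645 = (-13853 + 5414) + 13645 = -8439 + 13645 = 5206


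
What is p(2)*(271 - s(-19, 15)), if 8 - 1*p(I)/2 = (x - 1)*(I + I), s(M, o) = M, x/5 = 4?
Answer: -39440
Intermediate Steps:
x = 20 (x = 5*4 = 20)
p(I) = 16 - 76*I (p(I) = 16 - 2*(20 - 1)*(I + I) = 16 - 38*2*I = 16 - 76*I)
p(2)*(271 - s(-19, 15)) = (16 - 76*2)*(271 - 1*(-19)) = (16 - 152)*(271 + 19) = -136*290 = -39440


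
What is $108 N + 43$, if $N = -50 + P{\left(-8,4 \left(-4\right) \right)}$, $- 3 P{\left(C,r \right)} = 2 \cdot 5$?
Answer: $-5717$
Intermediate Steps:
$P{\left(C,r \right)} = - \frac{10}{3}$ ($P{\left(C,r \right)} = - \frac{2 \cdot 5}{3} = \left(- \frac{1}{3}\right) 10 = - \frac{10}{3}$)
$N = - \frac{160}{3}$ ($N = -50 - \frac{10}{3} = - \frac{160}{3} \approx -53.333$)
$108 N + 43 = 108 \left(- \frac{160}{3}\right) + 43 = -5760 + 43 = -5717$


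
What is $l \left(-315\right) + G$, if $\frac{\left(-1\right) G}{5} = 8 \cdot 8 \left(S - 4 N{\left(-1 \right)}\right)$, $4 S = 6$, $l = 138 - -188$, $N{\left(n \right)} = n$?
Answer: $-104450$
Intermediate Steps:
$l = 326$ ($l = 138 + 188 = 326$)
$S = \frac{3}{2}$ ($S = \frac{1}{4} \cdot 6 = \frac{3}{2} \approx 1.5$)
$G = -1760$ ($G = - 5 \cdot 8 \cdot 8 \left(\frac{3}{2} - -4\right) = - 5 \cdot 64 \left(\frac{3}{2} + 4\right) = - 5 \cdot 64 \cdot \frac{11}{2} = \left(-5\right) 352 = -1760$)
$l \left(-315\right) + G = 326 \left(-315\right) - 1760 = -102690 - 1760 = -104450$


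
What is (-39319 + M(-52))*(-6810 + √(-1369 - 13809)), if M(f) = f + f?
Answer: 268470630 - 39423*I*√15178 ≈ 2.6847e+8 - 4.8569e+6*I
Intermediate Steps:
M(f) = 2*f
(-39319 + M(-52))*(-6810 + √(-1369 - 13809)) = (-39319 + 2*(-52))*(-6810 + √(-1369 - 13809)) = (-39319 - 104)*(-6810 + √(-15178)) = -39423*(-6810 + I*√15178) = 268470630 - 39423*I*√15178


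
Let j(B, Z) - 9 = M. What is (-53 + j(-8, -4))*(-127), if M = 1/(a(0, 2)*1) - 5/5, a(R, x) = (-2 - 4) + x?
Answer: 22987/4 ≈ 5746.8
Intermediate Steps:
a(R, x) = -6 + x
M = -5/4 (M = 1/((-6 + 2)*1) - 5/5 = 1/(-4) - 5*⅕ = -¼*1 - 1 = -¼ - 1 = -5/4 ≈ -1.2500)
j(B, Z) = 31/4 (j(B, Z) = 9 - 5/4 = 31/4)
(-53 + j(-8, -4))*(-127) = (-53 + 31/4)*(-127) = -181/4*(-127) = 22987/4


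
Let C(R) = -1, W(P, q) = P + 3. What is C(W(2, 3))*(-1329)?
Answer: 1329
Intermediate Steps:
W(P, q) = 3 + P
C(W(2, 3))*(-1329) = -1*(-1329) = 1329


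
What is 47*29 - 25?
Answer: 1338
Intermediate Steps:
47*29 - 25 = 1363 - 25 = 1338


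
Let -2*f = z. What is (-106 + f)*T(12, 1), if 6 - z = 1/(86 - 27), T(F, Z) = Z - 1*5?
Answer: 25722/59 ≈ 435.97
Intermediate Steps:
T(F, Z) = -5 + Z (T(F, Z) = Z - 5 = -5 + Z)
z = 353/59 (z = 6 - 1/(86 - 27) = 6 - 1/59 = 353/59 ≈ 5.9830)
f = -353/118 (f = -½*353/59 = -353/118 ≈ -2.9915)
(-106 + f)*T(12, 1) = (-106 - 353/118)*(-5 + 1) = -12861/118*(-4) = 25722/59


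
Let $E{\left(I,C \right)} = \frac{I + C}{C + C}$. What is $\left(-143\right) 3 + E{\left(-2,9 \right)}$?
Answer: $- \frac{7715}{18} \approx -428.61$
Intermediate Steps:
$E{\left(I,C \right)} = \frac{C + I}{2 C}$
$\left(-143\right) 3 + E{\left(-2,9 \right)} = \left(-143\right) 3 + \frac{9 - 2}{2 \cdot 9} = -429 + \frac{1}{2} \cdot \frac{1}{9} \cdot 7 = -429 + \frac{7}{18} = - \frac{7715}{18}$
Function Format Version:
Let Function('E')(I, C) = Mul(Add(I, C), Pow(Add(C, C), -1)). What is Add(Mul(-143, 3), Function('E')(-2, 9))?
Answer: Rational(-7715, 18) ≈ -428.61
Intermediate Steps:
Function('E')(I, C) = Mul(Rational(1, 2), Pow(C, -1), Add(C, I)) (Function('E')(I, C) = Mul(Add(C, I), Pow(Mul(2, C), -1)) = Mul(Add(C, I), Mul(Rational(1, 2), Pow(C, -1))) = Mul(Rational(1, 2), Pow(C, -1), Add(C, I)))
Add(Mul(-143, 3), Function('E')(-2, 9)) = Add(Mul(-143, 3), Mul(Rational(1, 2), Pow(9, -1), Add(9, -2))) = Add(-429, Mul(Rational(1, 2), Rational(1, 9), 7)) = Add(-429, Rational(7, 18)) = Rational(-7715, 18)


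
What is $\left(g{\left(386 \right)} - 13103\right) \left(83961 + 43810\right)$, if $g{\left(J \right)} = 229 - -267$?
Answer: $-1610808997$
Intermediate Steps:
$g{\left(J \right)} = 496$ ($g{\left(J \right)} = 229 + 267 = 496$)
$\left(g{\left(386 \right)} - 13103\right) \left(83961 + 43810\right) = \left(496 - 13103\right) \left(83961 + 43810\right) = \left(-12607\right) 127771 = -1610808997$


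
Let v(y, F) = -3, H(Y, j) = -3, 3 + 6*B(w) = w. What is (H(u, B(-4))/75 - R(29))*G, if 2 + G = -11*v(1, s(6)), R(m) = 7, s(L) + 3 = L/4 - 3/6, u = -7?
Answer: -5456/25 ≈ -218.24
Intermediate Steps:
s(L) = -7/2 + L/4 (s(L) = -3 + (L/4 - 3/6) = -3 + (L*(¼) - 3*⅙) = -3 + (L/4 - ½) = -3 + (-½ + L/4) = -7/2 + L/4)
B(w) = -½ + w/6
G = 31 (G = -2 - 11*(-3) = -2 + 33 = 31)
(H(u, B(-4))/75 - R(29))*G = (-3/75 - 1*7)*31 = (-3*1/75 - 7)*31 = (-1/25 - 7)*31 = -176/25*31 = -5456/25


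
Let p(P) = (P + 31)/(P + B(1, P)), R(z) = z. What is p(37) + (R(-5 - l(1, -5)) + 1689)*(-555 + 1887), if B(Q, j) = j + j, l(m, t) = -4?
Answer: 249574244/111 ≈ 2.2484e+6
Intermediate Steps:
B(Q, j) = 2*j
p(P) = (31 + P)/(3*P) (p(P) = (P + 31)/(P + 2*P) = (31 + P)/((3*P)) = (31 + P)*(1/(3*P)) = (31 + P)/(3*P))
p(37) + (R(-5 - l(1, -5)) + 1689)*(-555 + 1887) = (1/3)*(31 + 37)/37 + ((-5 - 1*(-4)) + 1689)*(-555 + 1887) = (1/3)*(1/37)*68 + ((-5 + 4) + 1689)*1332 = 68/111 + (-1 + 1689)*1332 = 68/111 + 1688*1332 = 68/111 + 2248416 = 249574244/111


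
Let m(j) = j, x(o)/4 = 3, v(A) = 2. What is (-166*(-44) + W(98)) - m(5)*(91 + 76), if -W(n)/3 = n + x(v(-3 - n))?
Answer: 6139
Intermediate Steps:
x(o) = 12 (x(o) = 4*3 = 12)
W(n) = -36 - 3*n (W(n) = -3*(n + 12) = -3*(12 + n) = -36 - 3*n)
(-166*(-44) + W(98)) - m(5)*(91 + 76) = (-166*(-44) + (-36 - 3*98)) - 5*(91 + 76) = (7304 + (-36 - 294)) - 5*167 = (7304 - 330) - 1*835 = 6974 - 835 = 6139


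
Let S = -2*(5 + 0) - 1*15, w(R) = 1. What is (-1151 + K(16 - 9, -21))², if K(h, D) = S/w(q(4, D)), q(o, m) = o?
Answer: 1382976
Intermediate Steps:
S = -25 (S = -2*5 - 15 = -10 - 15 = -25)
K(h, D) = -25 (K(h, D) = -25/1 = -25*1 = -25)
(-1151 + K(16 - 9, -21))² = (-1151 - 25)² = (-1176)² = 1382976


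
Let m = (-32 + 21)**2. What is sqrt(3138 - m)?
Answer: sqrt(3017) ≈ 54.927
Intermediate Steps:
m = 121 (m = (-11)**2 = 121)
sqrt(3138 - m) = sqrt(3138 - 1*121) = sqrt(3138 - 121) = sqrt(3017)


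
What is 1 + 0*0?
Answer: 1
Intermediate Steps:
1 + 0*0 = 1 + 0 = 1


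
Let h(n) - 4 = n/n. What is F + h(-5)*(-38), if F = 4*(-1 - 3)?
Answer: -206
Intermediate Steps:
F = -16 (F = 4*(-4) = -16)
h(n) = 5 (h(n) = 4 + n/n = 4 + 1 = 5)
F + h(-5)*(-38) = -16 + 5*(-38) = -16 - 190 = -206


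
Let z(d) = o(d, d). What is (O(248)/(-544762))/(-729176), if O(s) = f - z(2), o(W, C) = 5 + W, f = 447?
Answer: 55/49653422014 ≈ 1.1077e-9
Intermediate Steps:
z(d) = 5 + d
O(s) = 440 (O(s) = 447 - (5 + 2) = 447 - 1*7 = 447 - 7 = 440)
(O(248)/(-544762))/(-729176) = (440/(-544762))/(-729176) = (440*(-1/544762))*(-1/729176) = -220/272381*(-1/729176) = 55/49653422014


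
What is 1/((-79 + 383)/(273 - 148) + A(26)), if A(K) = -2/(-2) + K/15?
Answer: 375/1937 ≈ 0.19360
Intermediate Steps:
A(K) = 1 + K/15 (A(K) = -2*(-½) + K*(1/15) = 1 + K/15)
1/((-79 + 383)/(273 - 148) + A(26)) = 1/((-79 + 383)/(273 - 148) + (1 + (1/15)*26)) = 1/(304/125 + (1 + 26/15)) = 1/(304*(1/125) + 41/15) = 1/(304/125 + 41/15) = 1/(1937/375) = 375/1937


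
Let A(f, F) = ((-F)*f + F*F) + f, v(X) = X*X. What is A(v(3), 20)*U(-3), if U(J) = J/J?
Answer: 229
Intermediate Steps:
v(X) = X**2
U(J) = 1
A(f, F) = f + F**2 - F*f (A(f, F) = (-F*f + F**2) + f = (F**2 - F*f) + f = f + F**2 - F*f)
A(v(3), 20)*U(-3) = (3**2 + 20**2 - 1*20*3**2)*1 = (9 + 400 - 1*20*9)*1 = (9 + 400 - 180)*1 = 229*1 = 229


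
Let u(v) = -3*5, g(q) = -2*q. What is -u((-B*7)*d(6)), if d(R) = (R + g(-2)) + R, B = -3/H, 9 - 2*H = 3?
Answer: 15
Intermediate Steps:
H = 3 (H = 9/2 - ½*3 = 9/2 - 3/2 = 3)
B = -1 (B = -3/3 = -3*⅓ = -1)
d(R) = 4 + 2*R (d(R) = (R - 2*(-2)) + R = (R + 4) + R = (4 + R) + R = 4 + 2*R)
u(v) = -15
-u((-B*7)*d(6)) = -1*(-15) = 15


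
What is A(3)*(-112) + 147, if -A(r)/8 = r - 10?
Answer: -6125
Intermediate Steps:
A(r) = 80 - 8*r (A(r) = -8*(r - 10) = -8*(-10 + r) = 80 - 8*r)
A(3)*(-112) + 147 = (80 - 8*3)*(-112) + 147 = (80 - 24)*(-112) + 147 = 56*(-112) + 147 = -6272 + 147 = -6125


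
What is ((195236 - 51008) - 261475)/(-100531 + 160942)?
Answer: -9019/4647 ≈ -1.9408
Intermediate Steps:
((195236 - 51008) - 261475)/(-100531 + 160942) = (144228 - 261475)/60411 = -117247*1/60411 = -9019/4647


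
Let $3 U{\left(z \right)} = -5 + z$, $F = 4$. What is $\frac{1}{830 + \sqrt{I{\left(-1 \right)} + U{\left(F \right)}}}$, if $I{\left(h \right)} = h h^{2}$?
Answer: $\frac{1245}{1033352} - \frac{i \sqrt{3}}{1033352} \approx 0.0012048 - 1.6761 \cdot 10^{-6} i$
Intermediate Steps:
$I{\left(h \right)} = h^{3}$
$U{\left(z \right)} = - \frac{5}{3} + \frac{z}{3}$ ($U{\left(z \right)} = \frac{-5 + z}{3} = - \frac{5}{3} + \frac{z}{3}$)
$\frac{1}{830 + \sqrt{I{\left(-1 \right)} + U{\left(F \right)}}} = \frac{1}{830 + \sqrt{\left(-1\right)^{3} + \left(- \frac{5}{3} + \frac{1}{3} \cdot 4\right)}} = \frac{1}{830 + \sqrt{-1 + \left(- \frac{5}{3} + \frac{4}{3}\right)}} = \frac{1}{830 + \sqrt{-1 - \frac{1}{3}}} = \frac{1}{830 + \sqrt{- \frac{4}{3}}} = \frac{1}{830 + \frac{2 i \sqrt{3}}{3}}$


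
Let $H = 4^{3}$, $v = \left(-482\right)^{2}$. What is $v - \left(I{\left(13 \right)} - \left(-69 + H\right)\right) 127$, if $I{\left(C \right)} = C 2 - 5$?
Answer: $229022$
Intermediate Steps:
$I{\left(C \right)} = -5 + 2 C$ ($I{\left(C \right)} = 2 C - 5 = -5 + 2 C$)
$v = 232324$
$H = 64$
$v - \left(I{\left(13 \right)} - \left(-69 + H\right)\right) 127 = 232324 - \left(\left(-5 + 2 \cdot 13\right) + \left(69 - 64\right)\right) 127 = 232324 - \left(\left(-5 + 26\right) + \left(69 - 64\right)\right) 127 = 232324 - \left(21 + 5\right) 127 = 232324 - 26 \cdot 127 = 232324 - 3302 = 229022$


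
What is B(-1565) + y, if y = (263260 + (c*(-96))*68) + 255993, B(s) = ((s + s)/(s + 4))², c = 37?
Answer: 676728642857/2436721 ≈ 2.7772e+5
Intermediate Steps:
B(s) = 4*s²/(4 + s)² (B(s) = ((2*s)/(4 + s))² = (2*s/(4 + s))² = 4*s²/(4 + s)²)
y = 277717 (y = (263260 + (37*(-96))*68) + 255993 = (263260 - 3552*68) + 255993 = (263260 - 241536) + 255993 = 21724 + 255993 = 277717)
B(-1565) + y = 4*(-1565)²/(4 - 1565)² + 277717 = 4*2449225/(-1561)² + 277717 = 4*2449225*(1/2436721) + 277717 = 9796900/2436721 + 277717 = 676728642857/2436721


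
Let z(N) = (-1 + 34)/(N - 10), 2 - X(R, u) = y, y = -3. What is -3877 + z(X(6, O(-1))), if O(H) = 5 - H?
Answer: -19418/5 ≈ -3883.6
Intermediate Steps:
X(R, u) = 5 (X(R, u) = 2 - 1*(-3) = 2 + 3 = 5)
z(N) = 33/(-10 + N)
-3877 + z(X(6, O(-1))) = -3877 + 33/(-10 + 5) = -3877 + 33/(-5) = -3877 + 33*(-⅕) = -3877 - 33/5 = -19418/5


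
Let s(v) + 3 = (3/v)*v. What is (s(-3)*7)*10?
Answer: 0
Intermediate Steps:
s(v) = 0 (s(v) = -3 + (3/v)*v = -3 + 3 = 0)
(s(-3)*7)*10 = (0*7)*10 = 0*10 = 0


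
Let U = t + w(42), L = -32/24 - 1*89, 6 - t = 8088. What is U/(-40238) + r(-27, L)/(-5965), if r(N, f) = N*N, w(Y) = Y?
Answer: 9312549/120009835 ≈ 0.077598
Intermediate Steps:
t = -8082 (t = 6 - 1*8088 = 6 - 8088 = -8082)
L = -271/3 (L = -32*1/24 - 89 = -4/3 - 89 = -271/3 ≈ -90.333)
r(N, f) = N²
U = -8040 (U = -8082 + 42 = -8040)
U/(-40238) + r(-27, L)/(-5965) = -8040/(-40238) + (-27)²/(-5965) = -8040*(-1/40238) + 729*(-1/5965) = 4020/20119 - 729/5965 = 9312549/120009835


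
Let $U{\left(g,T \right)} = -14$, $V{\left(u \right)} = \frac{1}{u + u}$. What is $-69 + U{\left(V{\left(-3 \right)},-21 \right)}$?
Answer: $-83$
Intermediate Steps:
$V{\left(u \right)} = \frac{1}{2 u}$
$-69 + U{\left(V{\left(-3 \right)},-21 \right)} = -69 - 14 = -83$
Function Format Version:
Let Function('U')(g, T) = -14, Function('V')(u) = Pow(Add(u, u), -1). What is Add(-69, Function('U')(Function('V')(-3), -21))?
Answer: -83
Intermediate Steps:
Function('V')(u) = Mul(Rational(1, 2), Pow(u, -1)) (Function('V')(u) = Pow(Mul(2, u), -1) = Mul(Rational(1, 2), Pow(u, -1)))
Add(-69, Function('U')(Function('V')(-3), -21)) = Add(-69, -14) = -83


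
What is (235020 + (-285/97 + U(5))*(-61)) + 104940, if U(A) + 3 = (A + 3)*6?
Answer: 32727240/97 ≈ 3.3739e+5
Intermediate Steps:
U(A) = 15 + 6*A (U(A) = -3 + (A + 3)*6 = -3 + (3 + A)*6 = -3 + (18 + 6*A) = 15 + 6*A)
(235020 + (-285/97 + U(5))*(-61)) + 104940 = (235020 + (-285/97 + (15 + 6*5))*(-61)) + 104940 = (235020 + (-285*1/97 + (15 + 30))*(-61)) + 104940 = (235020 + (-285/97 + 45)*(-61)) + 104940 = (235020 + (4080/97)*(-61)) + 104940 = (235020 - 248880/97) + 104940 = 22548060/97 + 104940 = 32727240/97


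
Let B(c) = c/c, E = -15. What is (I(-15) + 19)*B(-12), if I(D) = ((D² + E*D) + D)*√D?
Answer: 19 + 435*I*√15 ≈ 19.0 + 1684.7*I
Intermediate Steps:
B(c) = 1
I(D) = √D*(D² - 14*D) (I(D) = ((D² - 15*D) + D)*√D = (D² - 14*D)*√D = √D*(D² - 14*D))
(I(-15) + 19)*B(-12) = ((-15)^(3/2)*(-14 - 15) + 19)*1 = (-15*I*√15*(-29) + 19)*1 = (435*I*√15 + 19)*1 = (19 + 435*I*√15)*1 = 19 + 435*I*√15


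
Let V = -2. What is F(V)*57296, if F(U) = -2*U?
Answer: 229184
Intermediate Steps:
F(V)*57296 = -2*(-2)*57296 = 4*57296 = 229184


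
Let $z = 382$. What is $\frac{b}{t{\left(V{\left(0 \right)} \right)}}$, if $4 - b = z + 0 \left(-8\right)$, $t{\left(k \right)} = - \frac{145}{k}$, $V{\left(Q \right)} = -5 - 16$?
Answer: $- \frac{7938}{145} \approx -54.745$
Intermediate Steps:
$V{\left(Q \right)} = -21$ ($V{\left(Q \right)} = -5 - 16 = -21$)
$b = -378$ ($b = 4 - \left(382 + 0 \left(-8\right)\right) = 4 - \left(382 + 0\right) = 4 - 382 = -378$)
$\frac{b}{t{\left(V{\left(0 \right)} \right)}} = - \frac{378}{\left(-145\right) \frac{1}{-21}} = - \frac{378}{\left(-145\right) \left(- \frac{1}{21}\right)} = - \frac{378}{\frac{145}{21}} = \left(-378\right) \frac{21}{145} = - \frac{7938}{145}$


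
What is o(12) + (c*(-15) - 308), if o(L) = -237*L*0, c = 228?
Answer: -3728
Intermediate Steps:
o(L) = 0 (o(L) = -237*0 = 0)
o(12) + (c*(-15) - 308) = 0 + (228*(-15) - 308) = 0 + (-3420 - 308) = 0 - 3728 = -3728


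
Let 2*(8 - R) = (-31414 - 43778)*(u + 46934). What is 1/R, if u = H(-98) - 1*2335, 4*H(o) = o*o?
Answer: 1/1767012008 ≈ 5.6593e-10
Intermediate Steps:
H(o) = o²/4 (H(o) = (o*o)/4 = o²/4)
u = 66 (u = (¼)*(-98)² - 1*2335 = (¼)*9604 - 2335 = 2401 - 2335 = 66)
R = 1767012008 (R = 8 - (-31414 - 43778)*(66 + 46934)/2 = 8 - (-37596)*47000 = 8 - ½*(-3534024000) = 8 + 1767012000 = 1767012008)
1/R = 1/1767012008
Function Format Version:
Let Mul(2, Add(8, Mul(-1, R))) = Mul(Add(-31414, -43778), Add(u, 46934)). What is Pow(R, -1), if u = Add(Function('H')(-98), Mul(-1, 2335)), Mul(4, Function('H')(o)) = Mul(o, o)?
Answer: Rational(1, 1767012008) ≈ 5.6593e-10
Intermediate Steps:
Function('H')(o) = Mul(Rational(1, 4), Pow(o, 2)) (Function('H')(o) = Mul(Rational(1, 4), Mul(o, o)) = Mul(Rational(1, 4), Pow(o, 2)))
u = 66 (u = Add(Mul(Rational(1, 4), Pow(-98, 2)), Mul(-1, 2335)) = Add(Mul(Rational(1, 4), 9604), -2335) = Add(2401, -2335) = 66)
R = 1767012008 (R = Add(8, Mul(Rational(-1, 2), Mul(Add(-31414, -43778), Add(66, 46934)))) = Add(8, Mul(Rational(-1, 2), Mul(-75192, 47000))) = Add(8, Mul(Rational(-1, 2), -3534024000)) = Add(8, 1767012000) = 1767012008)
Pow(R, -1) = Pow(1767012008, -1) = Rational(1, 1767012008)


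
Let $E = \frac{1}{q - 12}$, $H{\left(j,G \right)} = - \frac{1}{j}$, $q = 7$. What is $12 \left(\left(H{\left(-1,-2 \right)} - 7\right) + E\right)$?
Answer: $- \frac{372}{5} \approx -74.4$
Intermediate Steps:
$E = - \frac{1}{5}$ ($E = \frac{1}{7 - 12} = \frac{1}{-5} = - \frac{1}{5} \approx -0.2$)
$12 \left(\left(H{\left(-1,-2 \right)} - 7\right) + E\right) = 12 \left(\left(- \frac{1}{-1} - 7\right) - \frac{1}{5}\right) = 12 \left(\left(\left(-1\right) \left(-1\right) - 7\right) - \frac{1}{5}\right) = 12 \left(\left(1 - 7\right) - \frac{1}{5}\right) = 12 \left(-6 - \frac{1}{5}\right) = 12 \left(- \frac{31}{5}\right) = - \frac{372}{5}$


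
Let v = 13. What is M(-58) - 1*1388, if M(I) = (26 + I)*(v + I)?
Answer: 52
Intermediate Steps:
M(I) = (13 + I)*(26 + I) (M(I) = (26 + I)*(13 + I) = (13 + I)*(26 + I))
M(-58) - 1*1388 = (338 + (-58)² + 39*(-58)) - 1*1388 = (338 + 3364 - 2262) - 1388 = 1440 - 1388 = 52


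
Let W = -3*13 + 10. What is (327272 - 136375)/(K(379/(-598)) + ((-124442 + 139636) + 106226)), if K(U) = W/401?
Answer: 76549697/48689391 ≈ 1.5722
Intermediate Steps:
W = -29 (W = -39 + 10 = -29)
K(U) = -29/401
(327272 - 136375)/(K(379/(-598)) + ((-124442 + 139636) + 106226)) = (327272 - 136375)/(-29/401 + ((-124442 + 139636) + 106226)) = 190897/(-29/401 + (15194 + 106226)) = 190897/(-29/401 + 121420) = 190897/(48689391/401) = 190897*(401/48689391) = 76549697/48689391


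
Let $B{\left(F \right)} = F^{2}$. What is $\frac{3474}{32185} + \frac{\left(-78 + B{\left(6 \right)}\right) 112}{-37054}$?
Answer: $\frac{140061918}{596291495} \approx 0.23489$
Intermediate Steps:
$\frac{3474}{32185} + \frac{\left(-78 + B{\left(6 \right)}\right) 112}{-37054} = \frac{3474}{32185} + \frac{\left(-78 + 6^{2}\right) 112}{-37054} = 3474 \cdot \frac{1}{32185} + \left(-78 + 36\right) 112 \left(- \frac{1}{37054}\right) = \frac{3474}{32185} + \left(-42\right) 112 \left(- \frac{1}{37054}\right) = \frac{3474}{32185} - - \frac{2352}{18527} = \frac{3474}{32185} + \frac{2352}{18527} = \frac{140061918}{596291495}$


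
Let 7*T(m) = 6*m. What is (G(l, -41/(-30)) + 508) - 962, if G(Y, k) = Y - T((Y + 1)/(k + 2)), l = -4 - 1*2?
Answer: -324320/707 ≈ -458.73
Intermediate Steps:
l = -6 (l = -4 - 2 = -6)
T(m) = 6*m/7 (T(m) = (6*m)/7 = 6*m/7)
G(Y, k) = Y - 6*(1 + Y)/(7*(2 + k)) (G(Y, k) = Y - 6*(Y + 1)/(k + 2)/7 = Y - 6*(1 + Y)/(2 + k)/7 = Y - 6*(1 + Y)/(7*(2 + k)))
(G(l, -41/(-30)) + 508) - 962 = ((-6 + 8*(-6) + 7*(-6)*(-41/(-30)))/(7*(2 - 41/(-30))) + 508) - 962 = ((-6 - 48 + 7*(-6)*(-41*(-1/30)))/(7*(2 - 41*(-1/30))) + 508) - 962 = ((-6 - 48 + 7*(-6)*(41/30))/(7*(2 + 41/30)) + 508) - 962 = ((-6 - 48 - 287/5)/(7*(101/30)) + 508) - 962 = ((1/7)*(30/101)*(-557/5) + 508) - 962 = (-3342/707 + 508) - 962 = 355814/707 - 962 = -324320/707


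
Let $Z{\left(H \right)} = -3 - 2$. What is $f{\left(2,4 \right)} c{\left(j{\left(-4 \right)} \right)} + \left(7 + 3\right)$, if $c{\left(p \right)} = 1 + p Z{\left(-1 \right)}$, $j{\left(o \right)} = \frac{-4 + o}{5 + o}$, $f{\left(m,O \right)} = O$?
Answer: $174$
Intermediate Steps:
$Z{\left(H \right)} = -5$ ($Z{\left(H \right)} = -3 - 2 = -5$)
$j{\left(o \right)} = \frac{-4 + o}{5 + o}$
$c{\left(p \right)} = 1 - 5 p$ ($c{\left(p \right)} = 1 + p \left(-5\right) = 1 - 5 p$)
$f{\left(2,4 \right)} c{\left(j{\left(-4 \right)} \right)} + \left(7 + 3\right) = 4 \left(1 - 5 \frac{-4 - 4}{5 - 4}\right) + \left(7 + 3\right) = 4 \left(1 - 5 \cdot 1^{-1} \left(-8\right)\right) + 10 = 4 \left(1 - 5 \cdot 1 \left(-8\right)\right) + 10 = 4 \left(1 - -40\right) + 10 = 4 \left(1 + 40\right) + 10 = 4 \cdot 41 + 10 = 164 + 10 = 174$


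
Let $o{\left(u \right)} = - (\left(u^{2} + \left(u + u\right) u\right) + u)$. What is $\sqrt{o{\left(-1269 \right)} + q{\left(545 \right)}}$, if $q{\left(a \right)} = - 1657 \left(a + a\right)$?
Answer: $2 i \sqrt{1658986} \approx 2576.0 i$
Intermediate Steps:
$q{\left(a \right)} = - 3314 a$ ($q{\left(a \right)} = - 1657 \cdot 2 a = - 3314 a$)
$o{\left(u \right)} = - u - 3 u^{2}$ ($o{\left(u \right)} = - (\left(u^{2} + 2 u u\right) + u) = - (\left(u^{2} + 2 u^{2}\right) + u) = - (3 u^{2} + u) = - (u + 3 u^{2}) = - u - 3 u^{2}$)
$\sqrt{o{\left(-1269 \right)} + q{\left(545 \right)}} = \sqrt{\left(-1\right) \left(-1269\right) \left(1 + 3 \left(-1269\right)\right) - 1806130} = \sqrt{\left(-1\right) \left(-1269\right) \left(1 - 3807\right) - 1806130} = \sqrt{\left(-1\right) \left(-1269\right) \left(-3806\right) - 1806130} = \sqrt{-4829814 - 1806130} = \sqrt{-6635944} = 2 i \sqrt{1658986}$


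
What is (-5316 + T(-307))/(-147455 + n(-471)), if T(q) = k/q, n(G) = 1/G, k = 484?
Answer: 384452808/10660775471 ≈ 0.036062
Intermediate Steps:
T(q) = 484/q
(-5316 + T(-307))/(-147455 + n(-471)) = (-5316 + 484/(-307))/(-147455 + 1/(-471)) = (-5316 + 484*(-1/307))/(-147455 - 1/471) = (-5316 - 484/307)/(-69451306/471) = -1632496/307*(-471/69451306) = 384452808/10660775471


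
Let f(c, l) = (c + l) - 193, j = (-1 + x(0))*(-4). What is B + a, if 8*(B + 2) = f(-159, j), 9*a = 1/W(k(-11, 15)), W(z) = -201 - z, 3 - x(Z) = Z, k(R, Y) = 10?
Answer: -89254/1899 ≈ -47.001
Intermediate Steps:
x(Z) = 3 - Z
j = -8 (j = (-1 + (3 - 1*0))*(-4) = (-1 + (3 + 0))*(-4) = (-1 + 3)*(-4) = 2*(-4) = -8)
a = -1/1899 (a = 1/(9*(-201 - 1*10)) = 1/(9*(-201 - 10)) = (1/9)/(-211) = (1/9)*(-1/211) = -1/1899 ≈ -0.00052659)
f(c, l) = -193 + c + l
B = -47 (B = -2 + (-193 - 159 - 8)/8 = -2 + (1/8)*(-360) = -2 - 45 = -47)
B + a = -47 - 1/1899 = -89254/1899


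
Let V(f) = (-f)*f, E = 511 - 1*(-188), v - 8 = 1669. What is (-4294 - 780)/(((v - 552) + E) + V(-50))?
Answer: 2537/338 ≈ 7.5059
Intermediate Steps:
v = 1677 (v = 8 + 1669 = 1677)
E = 699 (E = 511 + 188 = 699)
V(f) = -f²
(-4294 - 780)/(((v - 552) + E) + V(-50)) = (-4294 - 780)/(((1677 - 552) + 699) - 1*(-50)²) = -5074/((1125 + 699) - 1*2500) = -5074/(1824 - 2500) = -5074/(-676) = -5074*(-1/676) = 2537/338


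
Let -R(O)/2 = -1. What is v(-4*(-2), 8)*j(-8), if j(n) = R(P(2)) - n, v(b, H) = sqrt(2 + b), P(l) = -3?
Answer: 10*sqrt(10) ≈ 31.623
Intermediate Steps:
R(O) = 2 (R(O) = -2*(-1) = 2)
j(n) = 2 - n
v(-4*(-2), 8)*j(-8) = sqrt(2 - 4*(-2))*(2 - 1*(-8)) = sqrt(2 + 8)*(2 + 8) = sqrt(10)*10 = 10*sqrt(10)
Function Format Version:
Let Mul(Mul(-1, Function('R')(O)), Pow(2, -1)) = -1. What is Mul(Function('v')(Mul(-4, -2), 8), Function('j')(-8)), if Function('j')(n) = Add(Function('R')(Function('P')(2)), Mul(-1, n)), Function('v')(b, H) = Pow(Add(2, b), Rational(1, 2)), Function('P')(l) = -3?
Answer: Mul(10, Pow(10, Rational(1, 2))) ≈ 31.623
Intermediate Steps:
Function('R')(O) = 2 (Function('R')(O) = Mul(-2, -1) = 2)
Function('j')(n) = Add(2, Mul(-1, n))
Mul(Function('v')(Mul(-4, -2), 8), Function('j')(-8)) = Mul(Pow(Add(2, Mul(-4, -2)), Rational(1, 2)), Add(2, Mul(-1, -8))) = Mul(Pow(Add(2, 8), Rational(1, 2)), Add(2, 8)) = Mul(Pow(10, Rational(1, 2)), 10) = Mul(10, Pow(10, Rational(1, 2)))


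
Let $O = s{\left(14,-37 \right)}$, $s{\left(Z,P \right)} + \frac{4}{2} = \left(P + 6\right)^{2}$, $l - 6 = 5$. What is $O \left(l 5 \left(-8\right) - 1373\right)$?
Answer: $-1738667$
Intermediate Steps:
$l = 11$ ($l = 6 + 5 = 11$)
$s{\left(Z,P \right)} = -2 + \left(6 + P\right)^{2}$ ($s{\left(Z,P \right)} = -2 + \left(P + 6\right)^{2} = -2 + \left(6 + P\right)^{2}$)
$O = 959$ ($O = -2 + \left(6 - 37\right)^{2} = -2 + \left(-31\right)^{2} = -2 + 961 = 959$)
$O \left(l 5 \left(-8\right) - 1373\right) = 959 \left(11 \cdot 5 \left(-8\right) - 1373\right) = 959 \left(55 \left(-8\right) - 1373\right) = 959 \left(-440 - 1373\right) = 959 \left(-1813\right) = -1738667$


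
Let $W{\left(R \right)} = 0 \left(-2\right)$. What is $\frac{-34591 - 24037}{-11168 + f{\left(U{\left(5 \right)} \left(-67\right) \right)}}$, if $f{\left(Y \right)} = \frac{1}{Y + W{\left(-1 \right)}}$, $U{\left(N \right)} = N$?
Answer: $\frac{19640380}{3741281} \approx 5.2496$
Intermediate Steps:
$W{\left(R \right)} = 0$
$f{\left(Y \right)} = \frac{1}{Y}$ ($f{\left(Y \right)} = \frac{1}{Y + 0} = \frac{1}{Y}$)
$\frac{-34591 - 24037}{-11168 + f{\left(U{\left(5 \right)} \left(-67\right) \right)}} = \frac{-34591 - 24037}{-11168 + \frac{1}{5 \left(-67\right)}} = - \frac{58628}{-11168 + \frac{1}{-335}} = - \frac{58628}{-11168 - \frac{1}{335}} = - \frac{58628}{- \frac{3741281}{335}} = \left(-58628\right) \left(- \frac{335}{3741281}\right) = \frac{19640380}{3741281}$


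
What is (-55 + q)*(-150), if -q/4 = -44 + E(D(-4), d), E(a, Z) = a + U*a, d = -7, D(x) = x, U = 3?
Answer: -27750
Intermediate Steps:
E(a, Z) = 4*a (E(a, Z) = a + 3*a = 4*a)
q = 240 (q = -4*(-44 + 4*(-4)) = -4*(-44 - 16) = -4*(-60) = 240)
(-55 + q)*(-150) = (-55 + 240)*(-150) = 185*(-150) = -27750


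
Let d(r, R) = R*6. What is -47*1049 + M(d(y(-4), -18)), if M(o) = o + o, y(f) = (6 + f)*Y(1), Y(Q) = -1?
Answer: -49519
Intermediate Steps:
y(f) = -6 - f (y(f) = (6 + f)*(-1) = -6 - f)
d(r, R) = 6*R
M(o) = 2*o
-47*1049 + M(d(y(-4), -18)) = -47*1049 + 2*(6*(-18)) = -49303 + 2*(-108) = -49303 - 216 = -49519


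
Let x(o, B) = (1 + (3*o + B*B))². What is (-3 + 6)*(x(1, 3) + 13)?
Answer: 546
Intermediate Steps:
x(o, B) = (1 + B² + 3*o)² (x(o, B) = (1 + (3*o + B²))² = (1 + (B² + 3*o))² = (1 + B² + 3*o)²)
(-3 + 6)*(x(1, 3) + 13) = (-3 + 6)*((1 + 3² + 3*1)² + 13) = 3*((1 + 9 + 3)² + 13) = 3*(13² + 13) = 3*(169 + 13) = 3*182 = 546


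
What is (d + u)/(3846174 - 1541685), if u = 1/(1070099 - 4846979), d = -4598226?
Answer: -17366947814881/8703778414320 ≈ -1.9953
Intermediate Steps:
u = -1/3776880 (u = 1/(-3776880) = -1/3776880 ≈ -2.6477e-7)
(d + u)/(3846174 - 1541685) = (-4598226 - 1/3776880)/(3846174 - 1541685) = -17366947814881/3776880/2304489 = -17366947814881/3776880*1/2304489 = -17366947814881/8703778414320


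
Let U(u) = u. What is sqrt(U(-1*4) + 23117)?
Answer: sqrt(23113) ≈ 152.03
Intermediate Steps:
sqrt(U(-1*4) + 23117) = sqrt(-1*4 + 23117) = sqrt(-4 + 23117) = sqrt(23113)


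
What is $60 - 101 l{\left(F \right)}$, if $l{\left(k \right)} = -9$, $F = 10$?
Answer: $969$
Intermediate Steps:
$60 - 101 l{\left(F \right)} = 60 - -909 = 60 + 909 = 969$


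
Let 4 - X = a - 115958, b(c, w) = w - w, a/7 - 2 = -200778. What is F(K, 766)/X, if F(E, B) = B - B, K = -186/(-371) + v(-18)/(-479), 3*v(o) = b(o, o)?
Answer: 0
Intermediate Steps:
a = -1405432 (a = 14 + 7*(-200778) = 14 - 1405446 = -1405432)
b(c, w) = 0
v(o) = 0 (v(o) = (⅓)*0 = 0)
X = 1521394 (X = 4 - (-1405432 - 115958) = 4 - 1*(-1521390) = 4 + 1521390 = 1521394)
K = 186/371 (K = -186/(-371) + 0/(-479) = -186*(-1/371) + 0*(-1/479) = 186/371 + 0 = 186/371 ≈ 0.50135)
F(E, B) = 0
F(K, 766)/X = 0/1521394 = 0*(1/1521394) = 0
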